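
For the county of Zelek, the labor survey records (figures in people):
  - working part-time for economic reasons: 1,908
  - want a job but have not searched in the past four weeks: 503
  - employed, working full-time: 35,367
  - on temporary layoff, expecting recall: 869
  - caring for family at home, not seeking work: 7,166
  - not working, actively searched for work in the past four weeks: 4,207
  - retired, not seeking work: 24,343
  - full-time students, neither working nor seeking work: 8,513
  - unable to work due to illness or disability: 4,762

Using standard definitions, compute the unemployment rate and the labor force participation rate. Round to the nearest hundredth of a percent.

Employed = 1,908 + 35,367 = 37,275 (anyone who worked, including part-time for economic reasons, counts as employed).
Unemployed = 869 + 4,207 = 5,076 (jobless and actively searching, or on temporary layoff).
Labor force = 37,275 + 5,076 = 42,351.
Not in labor force = 503 + 7,166 + 24,343 + 8,513 + 4,762 = 45,287 (those not working and not actively searching are outside the labor force — including those who want a job but have given up searching).
Civilian working-age population = 42,351 + 45,287 = 87,638.
Unemployment rate = 5,076 / 42,351 = 11.99%.
Labor force participation rate = 42,351 / 87,638 = 48.32%.

Unemployment rate ≈ 11.99%; labor force participation rate ≈ 48.32%.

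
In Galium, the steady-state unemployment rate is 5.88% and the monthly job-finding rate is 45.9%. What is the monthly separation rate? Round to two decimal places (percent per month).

Separation rate ≈ 2.87% per month.

From u* = s/(s+f): s = u·f/(1−u).
s = 0.0588 × 45.9 / (1 − 0.0588) = 2.6989 / 0.9412 ≈ 2.87% per month.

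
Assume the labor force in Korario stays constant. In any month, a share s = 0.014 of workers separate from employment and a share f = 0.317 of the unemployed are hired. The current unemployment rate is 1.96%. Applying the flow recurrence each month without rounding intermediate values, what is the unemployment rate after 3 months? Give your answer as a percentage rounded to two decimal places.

Unemployment rate after three months ≈ 3.55%.

With a fixed labor force, u_{t+1} = u_t + s·(1−u_t) − f·u_t = u_t·(1−s−f) + s.
Here 1−s−f = 0.669 and s = 0.014.
u_1 = 0.019600 × 0.669 + 0.014 = 0.027112.
u_2 = 0.027112 × 0.669 + 0.014 = 0.032138.
u_3 = 0.032138 × 0.669 + 0.014 = 0.035500.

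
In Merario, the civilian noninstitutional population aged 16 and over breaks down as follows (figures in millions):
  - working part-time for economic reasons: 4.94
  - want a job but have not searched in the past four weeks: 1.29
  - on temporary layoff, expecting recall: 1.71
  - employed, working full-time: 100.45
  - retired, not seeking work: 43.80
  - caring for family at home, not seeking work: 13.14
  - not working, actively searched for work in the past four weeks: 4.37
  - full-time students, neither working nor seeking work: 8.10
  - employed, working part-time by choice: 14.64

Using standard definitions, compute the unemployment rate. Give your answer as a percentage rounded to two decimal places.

Unemployment rate ≈ 4.82%.

Employed = 4.94 + 100.45 + 14.64 = 120.03 million (anyone who worked, including part-time for economic reasons, counts as employed).
Unemployed = 1.71 + 4.37 = 6.08 million (jobless and actively searching, or on temporary layoff).
Labor force = 120.03 + 6.08 = 126.11 million.
Unemployment rate = 6.08 / 126.11 = 4.82%.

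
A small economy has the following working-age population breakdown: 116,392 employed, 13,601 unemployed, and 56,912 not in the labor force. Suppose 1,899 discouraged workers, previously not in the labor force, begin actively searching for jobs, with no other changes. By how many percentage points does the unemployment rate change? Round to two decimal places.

Initially, labor force = 116,392 + 13,601 = 129,993, so u = 13,601/129,993 = 10.46%.
After the change, unemployed and labor force both rise by 1,899 → E = 116,392, U = 15,500, labor force = 131,892.
New unemployment rate = 15,500 / 131,892 = 11.75%.
Change = 11.75% − 10.46% = +1.29 percentage points.

The unemployment rate changes by +1.29 percentage points.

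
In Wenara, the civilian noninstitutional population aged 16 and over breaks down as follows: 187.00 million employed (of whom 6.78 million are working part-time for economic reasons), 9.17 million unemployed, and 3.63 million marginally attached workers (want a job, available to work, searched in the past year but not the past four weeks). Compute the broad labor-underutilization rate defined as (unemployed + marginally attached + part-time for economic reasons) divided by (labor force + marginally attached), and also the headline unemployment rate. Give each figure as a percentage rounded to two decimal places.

Broad underutilization rate ≈ 9.80%; headline unemployment rate ≈ 4.67%.

Labor force = 187.00 + 9.17 = 196.17 million.
Numerator = 9.17 + 3.63 + 6.78 = 19.58 million.
Denominator = 196.17 + 3.63 = 199.80 million.
Broad rate = 19.58 / 199.80 = 9.80%.
Headline unemployment rate = 9.17 / 196.17 = 4.67%.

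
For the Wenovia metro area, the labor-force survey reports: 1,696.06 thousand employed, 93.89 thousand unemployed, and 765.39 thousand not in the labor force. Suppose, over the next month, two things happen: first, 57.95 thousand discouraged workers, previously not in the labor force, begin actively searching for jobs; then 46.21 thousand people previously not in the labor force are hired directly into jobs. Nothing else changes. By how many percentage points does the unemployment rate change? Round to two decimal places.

The unemployment rate changes by +2.77 percentage points.

Initially, labor force = 1,696.06 + 93.89 = 1,789.95 thousand, so u = 93.89/1,789.95 = 5.25%.
After the first change, unemployed and labor force both rise by 57.95 → E = 1,696.06, U = 151.84, labor force = 1,847.90 thousand.
After the second change, employed and labor force both rise by 46.21; unemployed unchanged → E = 1,742.27, U = 151.84, labor force = 1,894.11 thousand.
New unemployment rate = 151.84 / 1,894.11 = 8.02%.
Change = 8.02% − 5.25% = +2.77 percentage points.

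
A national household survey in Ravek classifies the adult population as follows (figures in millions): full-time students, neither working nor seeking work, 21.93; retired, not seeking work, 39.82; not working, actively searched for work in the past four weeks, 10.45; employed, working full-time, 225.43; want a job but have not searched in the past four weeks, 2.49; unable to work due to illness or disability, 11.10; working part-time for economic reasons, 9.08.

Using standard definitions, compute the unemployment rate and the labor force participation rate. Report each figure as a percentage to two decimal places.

Unemployment rate ≈ 4.27%; labor force participation rate ≈ 76.48%.

Employed = 225.43 + 9.08 = 234.51 million (anyone who worked, including part-time for economic reasons, counts as employed).
Unemployed = 10.45 million.
Labor force = 234.51 + 10.45 = 244.96 million.
Not in labor force = 21.93 + 39.82 + 2.49 + 11.10 = 75.34 million (those not working and not actively searching are outside the labor force — including those who want a job but have given up searching).
Civilian working-age population = 244.96 + 75.34 = 320.30 million.
Unemployment rate = 10.45 / 244.96 = 4.27%.
Labor force participation rate = 244.96 / 320.30 = 76.48%.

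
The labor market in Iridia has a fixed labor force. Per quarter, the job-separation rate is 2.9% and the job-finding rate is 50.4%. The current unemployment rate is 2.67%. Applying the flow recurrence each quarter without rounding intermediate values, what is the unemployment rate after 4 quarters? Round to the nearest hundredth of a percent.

Unemployment rate after four quarters ≈ 5.31%.

With a fixed labor force, u_{t+1} = u_t + s·(1−u_t) − f·u_t = u_t·(1−s−f) + s.
Here 1−s−f = 0.467 and s = 0.029.
u_1 = 0.026700 × 0.467 + 0.029 = 0.041469.
u_2 = 0.041469 × 0.467 + 0.029 = 0.048366.
u_3 = 0.048366 × 0.467 + 0.029 = 0.051587.
u_4 = 0.051587 × 0.467 + 0.029 = 0.053091.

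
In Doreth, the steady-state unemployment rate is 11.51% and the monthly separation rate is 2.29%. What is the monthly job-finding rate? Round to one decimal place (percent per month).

From u* = s/(s+f): f = s·(1−u)/u.
f = 2.29 × (1 − 0.1151) / 0.1151 = 2.0264 / 0.1151 ≈ 17.6% per month.

Job-finding rate ≈ 17.6% per month.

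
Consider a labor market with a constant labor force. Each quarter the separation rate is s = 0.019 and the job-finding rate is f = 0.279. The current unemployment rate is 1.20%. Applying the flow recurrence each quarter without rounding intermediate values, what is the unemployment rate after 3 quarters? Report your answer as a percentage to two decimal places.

Unemployment rate after three quarters ≈ 4.59%.

With a fixed labor force, u_{t+1} = u_t + s·(1−u_t) − f·u_t = u_t·(1−s−f) + s.
Here 1−s−f = 0.702 and s = 0.019.
u_1 = 0.012000 × 0.702 + 0.019 = 0.027424.
u_2 = 0.027424 × 0.702 + 0.019 = 0.038252.
u_3 = 0.038252 × 0.702 + 0.019 = 0.045853.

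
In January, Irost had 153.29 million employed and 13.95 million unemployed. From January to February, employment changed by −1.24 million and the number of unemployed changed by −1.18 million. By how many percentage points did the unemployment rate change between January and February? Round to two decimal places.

January: labor force = 153.29 + 13.95 = 167.24; u = 13.95/167.24 = 8.34%.
February: labor force = 152.05 + 12.77 = 164.82; u = 12.77/164.82 = 7.75%.
Change = 7.75% − 8.34% = −0.59 pp.

The unemployment rate changed by −0.59 percentage points.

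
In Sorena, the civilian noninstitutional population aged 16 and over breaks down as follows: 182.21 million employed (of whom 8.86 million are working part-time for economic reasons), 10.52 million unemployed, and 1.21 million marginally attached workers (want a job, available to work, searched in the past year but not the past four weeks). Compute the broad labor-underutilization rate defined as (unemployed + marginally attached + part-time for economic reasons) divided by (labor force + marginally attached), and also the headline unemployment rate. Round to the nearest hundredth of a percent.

Labor force = 182.21 + 10.52 = 192.73 million.
Numerator = 10.52 + 1.21 + 8.86 = 20.59 million.
Denominator = 192.73 + 1.21 = 193.94 million.
Broad rate = 20.59 / 193.94 = 10.62%.
Headline unemployment rate = 10.52 / 192.73 = 5.46%.

Broad underutilization rate ≈ 10.62%; headline unemployment rate ≈ 5.46%.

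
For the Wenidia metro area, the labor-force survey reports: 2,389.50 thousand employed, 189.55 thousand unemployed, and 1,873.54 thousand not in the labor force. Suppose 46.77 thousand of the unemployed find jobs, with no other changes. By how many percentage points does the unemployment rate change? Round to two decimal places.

The unemployment rate changes by −1.81 percentage points.

Initially, labor force = 2,389.50 + 189.55 = 2,579.05 thousand, so u = 189.55/2,579.05 = 7.35%.
After the change, unemployed falls and employed rises by 46.77; labor force unchanged → E = 2,436.27, U = 142.78, labor force = 2,579.05 thousand.
New unemployment rate = 142.78 / 2,579.05 = 5.54%.
Change = 5.54% − 7.35% = −1.81 percentage points.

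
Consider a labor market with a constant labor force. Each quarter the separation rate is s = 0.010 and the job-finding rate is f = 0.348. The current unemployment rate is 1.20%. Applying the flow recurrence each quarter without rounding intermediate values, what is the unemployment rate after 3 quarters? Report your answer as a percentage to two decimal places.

With a fixed labor force, u_{t+1} = u_t + s·(1−u_t) − f·u_t = u_t·(1−s−f) + s.
Here 1−s−f = 0.642 and s = 0.010.
u_1 = 0.012000 × 0.642 + 0.010 = 0.017704.
u_2 = 0.017704 × 0.642 + 0.010 = 0.021366.
u_3 = 0.021366 × 0.642 + 0.010 = 0.023717.

Unemployment rate after three quarters ≈ 2.37%.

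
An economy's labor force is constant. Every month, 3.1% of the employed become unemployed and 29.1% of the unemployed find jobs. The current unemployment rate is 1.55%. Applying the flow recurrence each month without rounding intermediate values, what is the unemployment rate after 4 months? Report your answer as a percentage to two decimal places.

With a fixed labor force, u_{t+1} = u_t + s·(1−u_t) − f·u_t = u_t·(1−s−f) + s.
Here 1−s−f = 0.678 and s = 0.031.
u_1 = 0.015500 × 0.678 + 0.031 = 0.041509.
u_2 = 0.041509 × 0.678 + 0.031 = 0.059143.
u_3 = 0.059143 × 0.678 + 0.031 = 0.071099.
u_4 = 0.071099 × 0.678 + 0.031 = 0.079205.

Unemployment rate after four months ≈ 7.92%.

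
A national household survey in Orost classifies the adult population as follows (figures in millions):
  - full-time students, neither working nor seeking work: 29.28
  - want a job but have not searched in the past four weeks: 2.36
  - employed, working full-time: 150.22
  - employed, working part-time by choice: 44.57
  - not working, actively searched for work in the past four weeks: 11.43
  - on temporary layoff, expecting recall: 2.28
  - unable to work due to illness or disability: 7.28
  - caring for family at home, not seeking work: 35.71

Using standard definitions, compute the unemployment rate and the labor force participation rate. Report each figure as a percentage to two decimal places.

Employed = 150.22 + 44.57 = 194.79 million.
Unemployed = 11.43 + 2.28 = 13.71 million (jobless and actively searching, or on temporary layoff).
Labor force = 194.79 + 13.71 = 208.50 million.
Not in labor force = 29.28 + 2.36 + 7.28 + 35.71 = 74.63 million (those not working and not actively searching are outside the labor force — including those who want a job but have given up searching).
Civilian working-age population = 208.50 + 74.63 = 283.13 million.
Unemployment rate = 13.71 / 208.50 = 6.58%.
Labor force participation rate = 208.50 / 283.13 = 73.64%.

Unemployment rate ≈ 6.58%; labor force participation rate ≈ 73.64%.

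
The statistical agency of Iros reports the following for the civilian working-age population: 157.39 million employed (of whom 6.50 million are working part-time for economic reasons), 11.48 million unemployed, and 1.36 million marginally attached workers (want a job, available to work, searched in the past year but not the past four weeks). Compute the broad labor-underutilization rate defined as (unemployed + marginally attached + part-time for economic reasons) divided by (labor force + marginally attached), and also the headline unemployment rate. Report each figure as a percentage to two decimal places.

Broad underutilization rate ≈ 11.36%; headline unemployment rate ≈ 6.80%.

Labor force = 157.39 + 11.48 = 168.87 million.
Numerator = 11.48 + 1.36 + 6.50 = 19.34 million.
Denominator = 168.87 + 1.36 = 170.23 million.
Broad rate = 19.34 / 170.23 = 11.36%.
Headline unemployment rate = 11.48 / 168.87 = 6.80%.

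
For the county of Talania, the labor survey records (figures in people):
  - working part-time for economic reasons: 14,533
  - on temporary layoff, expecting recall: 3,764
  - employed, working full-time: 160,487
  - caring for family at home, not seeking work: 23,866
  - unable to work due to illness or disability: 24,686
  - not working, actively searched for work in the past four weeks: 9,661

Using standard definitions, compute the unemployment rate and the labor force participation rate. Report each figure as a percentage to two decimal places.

Unemployment rate ≈ 7.12%; labor force participation rate ≈ 79.51%.

Employed = 14,533 + 160,487 = 175,020 (anyone who worked, including part-time for economic reasons, counts as employed).
Unemployed = 3,764 + 9,661 = 13,425 (jobless and actively searching, or on temporary layoff).
Labor force = 175,020 + 13,425 = 188,445.
Not in labor force = 23,866 + 24,686 = 48,552 (those not working and not actively searching are outside the labor force).
Civilian working-age population = 188,445 + 48,552 = 236,997.
Unemployment rate = 13,425 / 188,445 = 7.12%.
Labor force participation rate = 188,445 / 236,997 = 79.51%.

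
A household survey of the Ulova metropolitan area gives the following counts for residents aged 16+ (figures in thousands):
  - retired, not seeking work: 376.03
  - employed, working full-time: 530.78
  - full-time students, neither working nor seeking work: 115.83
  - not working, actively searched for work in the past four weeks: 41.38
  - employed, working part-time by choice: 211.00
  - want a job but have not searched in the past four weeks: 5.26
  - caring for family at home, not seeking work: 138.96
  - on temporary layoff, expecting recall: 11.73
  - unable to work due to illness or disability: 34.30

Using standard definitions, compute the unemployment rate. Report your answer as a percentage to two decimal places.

Unemployment rate ≈ 6.68%.

Employed = 530.78 + 211.00 = 741.78 thousand.
Unemployed = 41.38 + 11.73 = 53.11 thousand (jobless and actively searching, or on temporary layoff).
Labor force = 741.78 + 53.11 = 794.89 thousand.
Unemployment rate = 53.11 / 794.89 = 6.68%.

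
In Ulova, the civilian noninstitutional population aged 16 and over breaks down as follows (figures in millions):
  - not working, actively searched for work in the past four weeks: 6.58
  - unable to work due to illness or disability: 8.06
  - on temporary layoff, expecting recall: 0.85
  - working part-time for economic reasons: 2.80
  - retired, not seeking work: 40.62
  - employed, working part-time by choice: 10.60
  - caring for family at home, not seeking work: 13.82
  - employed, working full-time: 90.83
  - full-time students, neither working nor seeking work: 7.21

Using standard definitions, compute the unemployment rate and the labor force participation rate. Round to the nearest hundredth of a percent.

Unemployment rate ≈ 6.65%; labor force participation rate ≈ 61.56%.

Employed = 2.80 + 10.60 + 90.83 = 104.23 million (anyone who worked, including part-time for economic reasons, counts as employed).
Unemployed = 6.58 + 0.85 = 7.43 million (jobless and actively searching, or on temporary layoff).
Labor force = 104.23 + 7.43 = 111.66 million.
Not in labor force = 8.06 + 40.62 + 13.82 + 7.21 = 69.71 million (those not working and not actively searching are outside the labor force).
Civilian working-age population = 111.66 + 69.71 = 181.37 million.
Unemployment rate = 7.43 / 111.66 = 6.65%.
Labor force participation rate = 111.66 / 181.37 = 61.56%.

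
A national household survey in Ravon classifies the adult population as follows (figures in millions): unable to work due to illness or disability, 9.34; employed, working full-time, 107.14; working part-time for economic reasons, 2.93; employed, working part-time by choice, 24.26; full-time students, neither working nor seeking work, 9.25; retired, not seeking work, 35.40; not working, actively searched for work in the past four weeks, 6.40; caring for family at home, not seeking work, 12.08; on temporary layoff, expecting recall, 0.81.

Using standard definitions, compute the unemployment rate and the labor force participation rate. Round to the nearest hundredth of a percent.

Employed = 107.14 + 2.93 + 24.26 = 134.33 million (anyone who worked, including part-time for economic reasons, counts as employed).
Unemployed = 6.40 + 0.81 = 7.21 million (jobless and actively searching, or on temporary layoff).
Labor force = 134.33 + 7.21 = 141.54 million.
Not in labor force = 9.34 + 9.25 + 35.40 + 12.08 = 66.07 million (those not working and not actively searching are outside the labor force).
Civilian working-age population = 141.54 + 66.07 = 207.61 million.
Unemployment rate = 7.21 / 141.54 = 5.09%.
Labor force participation rate = 141.54 / 207.61 = 68.18%.

Unemployment rate ≈ 5.09%; labor force participation rate ≈ 68.18%.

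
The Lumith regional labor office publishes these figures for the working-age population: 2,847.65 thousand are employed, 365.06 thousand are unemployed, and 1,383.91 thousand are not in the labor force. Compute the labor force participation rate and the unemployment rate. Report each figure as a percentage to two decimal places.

Labor force participation rate ≈ 69.89%; unemployment rate ≈ 11.36%.

Labor force = employed + unemployed = 2,847.65 + 365.06 = 3,212.71 thousand.
Working-age population = 3,212.71 + 1,383.91 = 4,596.62 thousand.
Unemployment rate = 365.06 / 3,212.71 = 11.36%.
Labor force participation rate = 3,212.71 / 4,596.62 = 69.89%.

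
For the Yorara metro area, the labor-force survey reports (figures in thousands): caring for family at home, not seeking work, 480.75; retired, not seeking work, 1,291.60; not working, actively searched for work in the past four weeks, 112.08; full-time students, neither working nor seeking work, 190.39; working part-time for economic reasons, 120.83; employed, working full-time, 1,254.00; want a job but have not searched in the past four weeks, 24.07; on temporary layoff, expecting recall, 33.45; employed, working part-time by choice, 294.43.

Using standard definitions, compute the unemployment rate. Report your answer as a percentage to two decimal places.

Employed = 120.83 + 1,254.00 + 294.43 = 1,669.26 thousand (anyone who worked, including part-time for economic reasons, counts as employed).
Unemployed = 112.08 + 33.45 = 145.53 thousand (jobless and actively searching, or on temporary layoff).
Labor force = 1,669.26 + 145.53 = 1,814.79 thousand.
Unemployment rate = 145.53 / 1,814.79 = 8.02%.

Unemployment rate ≈ 8.02%.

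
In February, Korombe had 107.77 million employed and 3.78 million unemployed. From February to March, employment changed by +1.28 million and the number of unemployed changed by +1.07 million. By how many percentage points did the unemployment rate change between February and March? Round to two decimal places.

The unemployment rate changed by +0.87 percentage points.

February: labor force = 107.77 + 3.78 = 111.55; u = 3.78/111.55 = 3.39%.
March: labor force = 109.05 + 4.85 = 113.90; u = 4.85/113.90 = 4.26%.
Change = 4.26% − 3.39% = +0.87 pp.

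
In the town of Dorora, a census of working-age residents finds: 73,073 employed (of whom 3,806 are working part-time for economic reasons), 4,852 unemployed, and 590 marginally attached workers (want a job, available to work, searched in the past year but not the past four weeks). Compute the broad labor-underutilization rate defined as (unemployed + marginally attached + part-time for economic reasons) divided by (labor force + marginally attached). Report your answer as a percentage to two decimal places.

Labor force = 73,073 + 4,852 = 77,925.
Numerator = 4,852 + 590 + 3,806 = 9,248.
Denominator = 77,925 + 590 = 78,515.
Broad rate = 9,248 / 78,515 = 11.78%.

Broad underutilization rate ≈ 11.78%.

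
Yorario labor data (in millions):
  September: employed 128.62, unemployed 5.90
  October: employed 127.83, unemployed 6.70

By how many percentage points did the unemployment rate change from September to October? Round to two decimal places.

September: labor force = 128.62 + 5.90 = 134.52; u = 5.90/134.52 = 4.39%.
October: labor force = 127.83 + 6.70 = 134.53; u = 6.70/134.53 = 4.98%.
Change = 4.98% − 4.39% = +0.59 pp.

The unemployment rate changed by +0.59 percentage points.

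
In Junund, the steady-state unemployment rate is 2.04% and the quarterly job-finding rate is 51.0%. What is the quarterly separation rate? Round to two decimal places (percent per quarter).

Separation rate ≈ 1.06% per quarter.

From u* = s/(s+f): s = u·f/(1−u).
s = 0.0204 × 51.0 / (1 − 0.0204) = 1.0404 / 0.9796 ≈ 1.06% per quarter.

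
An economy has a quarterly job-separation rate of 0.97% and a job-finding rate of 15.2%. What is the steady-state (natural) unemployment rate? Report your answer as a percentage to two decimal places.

Steady-state unemployment rate ≈ 6.00%.

At steady state the flows balance: s·E = f·U, so U/(E+U) = s/(s+f).
u* = 0.97 / (0.97 + 15.2) = 0.97 / 16.17 = 6.00%.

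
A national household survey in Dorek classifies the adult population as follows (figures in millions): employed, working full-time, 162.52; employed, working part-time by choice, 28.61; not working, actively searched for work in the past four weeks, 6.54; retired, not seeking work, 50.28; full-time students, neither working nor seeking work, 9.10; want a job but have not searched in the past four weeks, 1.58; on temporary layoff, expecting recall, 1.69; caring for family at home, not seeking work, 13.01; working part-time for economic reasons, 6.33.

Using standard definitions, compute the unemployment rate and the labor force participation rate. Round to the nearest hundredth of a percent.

Employed = 162.52 + 28.61 + 6.33 = 197.46 million (anyone who worked, including part-time for economic reasons, counts as employed).
Unemployed = 6.54 + 1.69 = 8.23 million (jobless and actively searching, or on temporary layoff).
Labor force = 197.46 + 8.23 = 205.69 million.
Not in labor force = 50.28 + 9.10 + 1.58 + 13.01 = 73.97 million (those not working and not actively searching are outside the labor force — including those who want a job but have given up searching).
Civilian working-age population = 205.69 + 73.97 = 279.66 million.
Unemployment rate = 8.23 / 205.69 = 4.00%.
Labor force participation rate = 205.69 / 279.66 = 73.55%.

Unemployment rate ≈ 4.00%; labor force participation rate ≈ 73.55%.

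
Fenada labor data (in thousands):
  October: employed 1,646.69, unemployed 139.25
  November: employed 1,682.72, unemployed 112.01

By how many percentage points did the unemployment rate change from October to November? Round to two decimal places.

The unemployment rate changed by −1.56 percentage points.

October: labor force = 1,646.69 + 139.25 = 1,785.94; u = 139.25/1,785.94 = 7.80%.
November: labor force = 1,682.72 + 112.01 = 1,794.73; u = 112.01/1,794.73 = 6.24%.
Change = 6.24% − 7.80% = −1.56 pp.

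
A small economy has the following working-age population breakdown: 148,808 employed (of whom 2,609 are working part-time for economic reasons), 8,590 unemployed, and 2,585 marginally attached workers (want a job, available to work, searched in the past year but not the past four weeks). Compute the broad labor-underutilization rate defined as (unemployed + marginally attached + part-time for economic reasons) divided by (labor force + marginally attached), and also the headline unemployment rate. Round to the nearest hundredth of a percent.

Labor force = 148,808 + 8,590 = 157,398.
Numerator = 8,590 + 2,585 + 2,609 = 13,784.
Denominator = 157,398 + 2,585 = 159,983.
Broad rate = 13,784 / 159,983 = 8.62%.
Headline unemployment rate = 8,590 / 157,398 = 5.46%.

Broad underutilization rate ≈ 8.62%; headline unemployment rate ≈ 5.46%.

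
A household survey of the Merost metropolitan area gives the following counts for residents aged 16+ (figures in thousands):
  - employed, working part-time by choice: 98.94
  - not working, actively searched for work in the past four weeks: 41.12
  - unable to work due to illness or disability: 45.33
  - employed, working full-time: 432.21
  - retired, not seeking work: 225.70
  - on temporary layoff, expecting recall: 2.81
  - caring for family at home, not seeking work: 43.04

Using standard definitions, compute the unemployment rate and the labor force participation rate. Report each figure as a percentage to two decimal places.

Employed = 98.94 + 432.21 = 531.15 thousand.
Unemployed = 41.12 + 2.81 = 43.93 thousand (jobless and actively searching, or on temporary layoff).
Labor force = 531.15 + 43.93 = 575.08 thousand.
Not in labor force = 45.33 + 225.70 + 43.04 = 314.07 thousand (those not working and not actively searching are outside the labor force).
Civilian working-age population = 575.08 + 314.07 = 889.15 thousand.
Unemployment rate = 43.93 / 575.08 = 7.64%.
Labor force participation rate = 575.08 / 889.15 = 64.68%.

Unemployment rate ≈ 7.64%; labor force participation rate ≈ 64.68%.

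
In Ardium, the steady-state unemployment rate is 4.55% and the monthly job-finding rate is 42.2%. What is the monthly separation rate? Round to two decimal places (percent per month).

Separation rate ≈ 2.01% per month.

From u* = s/(s+f): s = u·f/(1−u).
s = 0.0455 × 42.2 / (1 − 0.0455) = 1.9201 / 0.9545 ≈ 2.01% per month.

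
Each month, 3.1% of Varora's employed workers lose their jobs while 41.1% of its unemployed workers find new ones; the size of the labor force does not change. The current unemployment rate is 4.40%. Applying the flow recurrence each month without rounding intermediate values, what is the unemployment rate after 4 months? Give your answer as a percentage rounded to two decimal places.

With a fixed labor force, u_{t+1} = u_t + s·(1−u_t) − f·u_t = u_t·(1−s−f) + s.
Here 1−s−f = 0.558 and s = 0.031.
u_1 = 0.044000 × 0.558 + 0.031 = 0.055552.
u_2 = 0.055552 × 0.558 + 0.031 = 0.061998.
u_3 = 0.061998 × 0.558 + 0.031 = 0.065595.
u_4 = 0.065595 × 0.558 + 0.031 = 0.067602.

Unemployment rate after four months ≈ 6.76%.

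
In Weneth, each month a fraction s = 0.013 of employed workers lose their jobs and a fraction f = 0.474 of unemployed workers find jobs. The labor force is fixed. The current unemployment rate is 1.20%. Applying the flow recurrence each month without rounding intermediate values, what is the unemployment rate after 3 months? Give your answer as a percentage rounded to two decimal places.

With a fixed labor force, u_{t+1} = u_t + s·(1−u_t) − f·u_t = u_t·(1−s−f) + s.
Here 1−s−f = 0.513 and s = 0.013.
u_1 = 0.012000 × 0.513 + 0.013 = 0.019156.
u_2 = 0.019156 × 0.513 + 0.013 = 0.022827.
u_3 = 0.022827 × 0.513 + 0.013 = 0.024710.

Unemployment rate after three months ≈ 2.47%.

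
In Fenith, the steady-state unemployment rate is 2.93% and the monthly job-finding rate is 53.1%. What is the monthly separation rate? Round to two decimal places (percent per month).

Separation rate ≈ 1.60% per month.

From u* = s/(s+f): s = u·f/(1−u).
s = 0.0293 × 53.1 / (1 − 0.0293) = 1.5558 / 0.9707 ≈ 1.60% per month.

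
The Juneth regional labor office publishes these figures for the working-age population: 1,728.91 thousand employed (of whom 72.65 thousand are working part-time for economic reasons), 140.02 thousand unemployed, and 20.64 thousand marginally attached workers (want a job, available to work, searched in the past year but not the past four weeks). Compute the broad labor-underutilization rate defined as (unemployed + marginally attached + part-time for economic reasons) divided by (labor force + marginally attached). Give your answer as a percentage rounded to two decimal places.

Broad underutilization rate ≈ 12.35%.

Labor force = 1,728.91 + 140.02 = 1,868.93 thousand.
Numerator = 140.02 + 20.64 + 72.65 = 233.31 thousand.
Denominator = 1,868.93 + 20.64 = 1,889.57 thousand.
Broad rate = 233.31 / 1,889.57 = 12.35%.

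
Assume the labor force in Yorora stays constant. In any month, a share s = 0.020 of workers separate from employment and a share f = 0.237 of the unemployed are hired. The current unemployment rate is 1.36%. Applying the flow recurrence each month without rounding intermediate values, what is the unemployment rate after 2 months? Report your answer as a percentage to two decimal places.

With a fixed labor force, u_{t+1} = u_t + s·(1−u_t) − f·u_t = u_t·(1−s−f) + s.
Here 1−s−f = 0.743 and s = 0.020.
u_1 = 0.013600 × 0.743 + 0.020 = 0.030105.
u_2 = 0.030105 × 0.743 + 0.020 = 0.042368.

Unemployment rate after two months ≈ 4.24%.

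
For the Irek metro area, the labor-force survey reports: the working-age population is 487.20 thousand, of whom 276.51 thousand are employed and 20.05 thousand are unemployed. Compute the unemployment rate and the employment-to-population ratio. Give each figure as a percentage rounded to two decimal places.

Unemployment rate ≈ 6.76%; employment-population ratio ≈ 56.75%.

Labor force = employed + unemployed = 276.51 + 20.05 = 296.56 thousand.
Unemployment rate = 20.05 / 296.56 = 6.76%.
Employment-population ratio = 276.51 / 487.20 = 56.75%.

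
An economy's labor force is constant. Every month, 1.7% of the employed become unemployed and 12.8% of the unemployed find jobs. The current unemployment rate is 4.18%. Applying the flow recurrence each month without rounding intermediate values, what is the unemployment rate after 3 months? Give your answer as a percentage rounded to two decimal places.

With a fixed labor force, u_{t+1} = u_t + s·(1−u_t) − f·u_t = u_t·(1−s−f) + s.
Here 1−s−f = 0.855 and s = 0.017.
u_1 = 0.041800 × 0.855 + 0.017 = 0.052739.
u_2 = 0.052739 × 0.855 + 0.017 = 0.062092.
u_3 = 0.062092 × 0.855 + 0.017 = 0.070089.

Unemployment rate after three months ≈ 7.01%.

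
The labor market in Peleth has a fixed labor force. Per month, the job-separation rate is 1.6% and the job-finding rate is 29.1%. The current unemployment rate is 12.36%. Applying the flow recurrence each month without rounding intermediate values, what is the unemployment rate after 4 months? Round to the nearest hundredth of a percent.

With a fixed labor force, u_{t+1} = u_t + s·(1−u_t) − f·u_t = u_t·(1−s−f) + s.
Here 1−s−f = 0.693 and s = 0.016.
u_1 = 0.123600 × 0.693 + 0.016 = 0.101655.
u_2 = 0.101655 × 0.693 + 0.016 = 0.086447.
u_3 = 0.086447 × 0.693 + 0.016 = 0.075908.
u_4 = 0.075908 × 0.693 + 0.016 = 0.068604.

Unemployment rate after four months ≈ 6.86%.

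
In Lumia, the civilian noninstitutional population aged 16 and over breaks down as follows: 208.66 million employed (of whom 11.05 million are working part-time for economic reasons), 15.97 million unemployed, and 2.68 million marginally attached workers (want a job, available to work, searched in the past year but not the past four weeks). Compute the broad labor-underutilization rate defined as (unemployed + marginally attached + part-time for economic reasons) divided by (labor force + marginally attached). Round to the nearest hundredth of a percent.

Broad underutilization rate ≈ 13.07%.

Labor force = 208.66 + 15.97 = 224.63 million.
Numerator = 15.97 + 2.68 + 11.05 = 29.70 million.
Denominator = 224.63 + 2.68 = 227.31 million.
Broad rate = 29.70 / 227.31 = 13.07%.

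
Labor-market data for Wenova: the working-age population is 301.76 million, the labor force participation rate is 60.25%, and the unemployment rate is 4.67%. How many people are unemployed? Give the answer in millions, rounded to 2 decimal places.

Labor force = 0.6025 × 301.76 = 181.81 million.
Unemployed = 0.0467 × 181.81 ≈ 8.49 million.

About 8.49 million are unemployed.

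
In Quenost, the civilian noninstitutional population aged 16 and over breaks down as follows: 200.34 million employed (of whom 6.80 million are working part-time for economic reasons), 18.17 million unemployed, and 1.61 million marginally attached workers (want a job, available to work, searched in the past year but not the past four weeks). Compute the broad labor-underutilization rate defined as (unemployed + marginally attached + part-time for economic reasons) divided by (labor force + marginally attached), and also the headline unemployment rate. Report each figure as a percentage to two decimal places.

Labor force = 200.34 + 18.17 = 218.51 million.
Numerator = 18.17 + 1.61 + 6.80 = 26.58 million.
Denominator = 218.51 + 1.61 = 220.12 million.
Broad rate = 26.58 / 220.12 = 12.08%.
Headline unemployment rate = 18.17 / 218.51 = 8.32%.

Broad underutilization rate ≈ 12.08%; headline unemployment rate ≈ 8.32%.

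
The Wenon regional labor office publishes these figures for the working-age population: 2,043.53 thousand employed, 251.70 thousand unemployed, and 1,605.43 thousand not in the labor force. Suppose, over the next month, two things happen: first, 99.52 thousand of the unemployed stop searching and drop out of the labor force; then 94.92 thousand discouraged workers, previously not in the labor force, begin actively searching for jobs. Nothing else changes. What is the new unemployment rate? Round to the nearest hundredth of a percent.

Initially, labor force = 2,043.53 + 251.70 = 2,295.23 thousand, so u = 251.70/2,295.23 = 10.97%.
After the first change, unemployed and labor force both fall by 99.52 → E = 2,043.53, U = 152.18, labor force = 2,195.71 thousand.
After the second change, unemployed and labor force both rise by 94.92 → E = 2,043.53, U = 247.10, labor force = 2,290.63 thousand.
New unemployment rate = 247.10 / 2,290.63 = 10.79%.

New unemployment rate ≈ 10.79%.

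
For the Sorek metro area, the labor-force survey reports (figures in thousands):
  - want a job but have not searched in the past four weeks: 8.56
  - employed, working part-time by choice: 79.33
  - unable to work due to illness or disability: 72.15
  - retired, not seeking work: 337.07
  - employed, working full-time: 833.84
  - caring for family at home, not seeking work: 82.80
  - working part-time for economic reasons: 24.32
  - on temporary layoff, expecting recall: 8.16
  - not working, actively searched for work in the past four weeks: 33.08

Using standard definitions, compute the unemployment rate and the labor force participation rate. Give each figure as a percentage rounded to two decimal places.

Employed = 79.33 + 833.84 + 24.32 = 937.49 thousand (anyone who worked, including part-time for economic reasons, counts as employed).
Unemployed = 8.16 + 33.08 = 41.24 thousand (jobless and actively searching, or on temporary layoff).
Labor force = 937.49 + 41.24 = 978.73 thousand.
Not in labor force = 8.56 + 72.15 + 337.07 + 82.80 = 500.58 thousand (those not working and not actively searching are outside the labor force — including those who want a job but have given up searching).
Civilian working-age population = 978.73 + 500.58 = 1,479.31 thousand.
Unemployment rate = 41.24 / 978.73 = 4.21%.
Labor force participation rate = 978.73 / 1,479.31 = 66.16%.

Unemployment rate ≈ 4.21%; labor force participation rate ≈ 66.16%.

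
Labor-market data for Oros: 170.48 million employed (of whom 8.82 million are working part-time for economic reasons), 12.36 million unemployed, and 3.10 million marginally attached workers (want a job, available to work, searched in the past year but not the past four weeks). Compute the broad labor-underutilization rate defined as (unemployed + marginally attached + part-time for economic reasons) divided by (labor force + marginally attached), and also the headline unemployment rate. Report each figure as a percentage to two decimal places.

Broad underutilization rate ≈ 13.06%; headline unemployment rate ≈ 6.76%.

Labor force = 170.48 + 12.36 = 182.84 million.
Numerator = 12.36 + 3.10 + 8.82 = 24.28 million.
Denominator = 182.84 + 3.10 = 185.94 million.
Broad rate = 24.28 / 185.94 = 13.06%.
Headline unemployment rate = 12.36 / 182.84 = 6.76%.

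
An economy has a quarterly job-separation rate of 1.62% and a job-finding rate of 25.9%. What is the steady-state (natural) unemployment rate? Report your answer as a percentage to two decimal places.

At steady state the flows balance: s·E = f·U, so U/(E+U) = s/(s+f).
u* = 1.62 / (1.62 + 25.9) = 1.62 / 27.52 = 5.89%.

Steady-state unemployment rate ≈ 5.89%.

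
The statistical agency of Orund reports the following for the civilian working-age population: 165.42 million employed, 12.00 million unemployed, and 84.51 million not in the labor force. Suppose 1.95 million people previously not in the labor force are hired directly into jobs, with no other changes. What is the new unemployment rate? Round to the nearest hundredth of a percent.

New unemployment rate ≈ 6.69%.

Initially, labor force = 165.42 + 12.00 = 177.42 million, so u = 12.00/177.42 = 6.76%.
After the change, employed and labor force both rise by 1.95; unemployed unchanged → E = 167.37, U = 12.00, labor force = 179.37 million.
New unemployment rate = 12.00 / 179.37 = 6.69%.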